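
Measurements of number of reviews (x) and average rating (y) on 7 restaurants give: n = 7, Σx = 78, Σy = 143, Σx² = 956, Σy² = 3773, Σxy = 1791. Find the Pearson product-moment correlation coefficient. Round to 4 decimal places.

Numerator: nΣxy − (Σx)(Σy) = 7·1791 − (78)(143) = 1383
Denominator: √[(nΣx²−(Σx)²)(nΣy²−(Σy)²)]
  nΣx²−(Σx)² = 7·956 − 6084 = 608;  nΣy²−(Σy)² = 7·3773 − 20449 = 5962
  √(608·5962) = √3624896 = 1903.9160
r = 1383 / 1903.9160 = 0.7264

0.7264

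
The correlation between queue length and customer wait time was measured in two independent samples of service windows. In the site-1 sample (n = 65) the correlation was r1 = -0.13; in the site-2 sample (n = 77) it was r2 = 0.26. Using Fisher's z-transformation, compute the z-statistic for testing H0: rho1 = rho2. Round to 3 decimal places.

Fisher z-transforms: z1 = atanh(-0.13) = -0.130740, z2 = atanh(0.26) = 0.266108; difference d = -0.396848
Var(d) = 1/62 + 1/74 = 0.0161290 + 0.0135135 = 0.0296425
z = d/√Var(d) = -0.396848 / √0.0296425 = -0.396848 / 0.172170 = -2.305

-2.305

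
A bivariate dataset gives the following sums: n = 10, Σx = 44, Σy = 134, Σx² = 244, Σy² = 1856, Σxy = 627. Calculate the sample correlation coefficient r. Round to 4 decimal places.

Numerator: nΣxy − (Σx)(Σy) = 10·627 − (44)(134) = 374
Denominator: √[(nΣx²−(Σx)²)(nΣy²−(Σy)²)]
  nΣx²−(Σx)² = 10·244 − 1936 = 504;  nΣy²−(Σy)² = 10·1856 − 17956 = 604
  √(504·604) = √304416 = 551.7391
r = 374 / 551.7391 = 0.6779

0.6779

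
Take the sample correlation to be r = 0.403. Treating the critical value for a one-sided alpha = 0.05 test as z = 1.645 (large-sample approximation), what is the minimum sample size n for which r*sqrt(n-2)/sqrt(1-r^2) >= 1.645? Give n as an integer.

16

Need r·√(n−2)/√(1−r²) ≥ 1.645
√(n−2) ≥ 1.645·√(1−0.162409) / 0.403 = 1.645·0.915200 / 0.403 = 3.7357
n−2 ≥ 13.9555  ⇒  n ≥ 15.9555
Smallest integer n = 16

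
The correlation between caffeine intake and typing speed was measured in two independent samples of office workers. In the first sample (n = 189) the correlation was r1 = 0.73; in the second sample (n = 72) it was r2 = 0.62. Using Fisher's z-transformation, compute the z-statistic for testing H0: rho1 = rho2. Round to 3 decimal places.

1.445

z1 = atanh(0.73) = 0.928727,  z2 = atanh(0.62) = 0.725005
SE = √(1/(n1−3) + 1/(n2−3)) = √(1/186 + 1/69) = √(0.0053763 + 0.0144928) = √0.0198691 = 0.140958
z = (z1 − z2)/SE = (0.928727 − 0.725005) / 0.140958 = 0.203722 / 0.140958 = 1.445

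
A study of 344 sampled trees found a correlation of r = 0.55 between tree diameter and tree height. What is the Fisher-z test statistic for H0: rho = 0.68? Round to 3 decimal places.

-3.891

z_r = atanh(0.55) = 0.618381,  z_0 = atanh(0.68) = 0.829114
SE = 1/√(n−3) = 1/√341 = 0.054153
z = (z_r − z_0)/SE = (0.618381 − 0.829114) / 0.054153 = -0.210733 / 0.054153 = -3.891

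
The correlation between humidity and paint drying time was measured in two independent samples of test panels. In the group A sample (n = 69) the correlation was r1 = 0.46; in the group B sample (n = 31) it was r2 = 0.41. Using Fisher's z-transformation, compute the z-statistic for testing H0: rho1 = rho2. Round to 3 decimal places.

0.274

Fisher z-transforms: z1 = atanh(0.46) = 0.497311, z2 = atanh(0.41) = 0.435611; difference d = 0.061700
Var(d) = 1/66 + 1/28 = 0.0151515 + 0.0357143 = 0.0508658
z = d/√Var(d) = 0.061700 / √0.0508658 = 0.061700 / 0.225534 = 0.274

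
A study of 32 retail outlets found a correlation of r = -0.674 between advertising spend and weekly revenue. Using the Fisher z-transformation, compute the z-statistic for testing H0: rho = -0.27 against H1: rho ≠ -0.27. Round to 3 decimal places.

-2.914

z_r = atanh(-0.674) = -0.818037,  z_0 = atanh(-0.27) = -0.276864
SE = 1/√(n−3) = 1/√29 = 0.185695
z = (z_r − z_0)/SE = (-0.818037 − (-0.276864)) / 0.185695 = -0.541173 / 0.185695 = -2.914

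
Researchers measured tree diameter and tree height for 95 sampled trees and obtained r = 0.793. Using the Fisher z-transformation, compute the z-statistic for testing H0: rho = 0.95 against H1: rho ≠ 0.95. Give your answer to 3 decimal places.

-7.216

z_r = atanh(0.793) = 1.079463,  z_0 = atanh(0.95) = 1.831781
SE = 1/√(n−3) = 1/√92 = 0.104257
z = (z_r − z_0)/SE = (1.079463 − 1.831781) / 0.104257 = -0.752318 / 0.104257 = -7.216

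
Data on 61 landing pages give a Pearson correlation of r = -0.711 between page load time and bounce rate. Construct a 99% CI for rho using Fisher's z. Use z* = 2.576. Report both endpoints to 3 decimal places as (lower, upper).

(-0.842, -0.501)

z_r = atanh(-0.711) = -0.889203;  SE = 1/√(n−3) = 1/√58 = 0.131306
z-limits: -0.889203 ± 2.576·0.131306 = -0.889203 ± 0.338244 = [-1.227447, -0.550959]
ρ-limits: (tanh -1.227447, tanh -0.550959) = (-0.842, -0.501)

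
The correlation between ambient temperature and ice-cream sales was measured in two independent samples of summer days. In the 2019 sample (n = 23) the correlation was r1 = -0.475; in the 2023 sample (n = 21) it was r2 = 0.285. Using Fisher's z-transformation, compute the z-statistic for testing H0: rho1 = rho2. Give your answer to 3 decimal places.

Fisher z-transforms: z1 = atanh(-0.475) = -0.516508, z2 = atanh(0.285) = 0.293116; difference d = -0.809624
Var(d) = 1/20 + 1/18 = 0.0500000 + 0.0555556 = 0.1055556
z = d/√Var(d) = -0.809624 / √0.1055556 = -0.809624 / 0.324893 = -2.492

-2.492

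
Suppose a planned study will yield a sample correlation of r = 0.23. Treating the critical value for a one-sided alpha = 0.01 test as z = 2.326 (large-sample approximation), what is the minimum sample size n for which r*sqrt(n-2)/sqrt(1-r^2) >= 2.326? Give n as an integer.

99

r√(n−2)/√(1−r²) ≥ 2.326  ⇔  n−2 ≥ (2.326)²·(1−r²)/r²
(1−r²)/r² = (1−0.0529)/0.0529 = 17.9036
n ≥ 2 + 5.410276·17.9036 = 2 + 96.8634 = 98.8634
⌈98.8634⌉ = 99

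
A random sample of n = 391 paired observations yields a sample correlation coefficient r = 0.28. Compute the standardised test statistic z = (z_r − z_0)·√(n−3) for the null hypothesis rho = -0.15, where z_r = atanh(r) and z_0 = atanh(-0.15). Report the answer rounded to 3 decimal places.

8.644

Fisher z: atanh(0.28) = 0.287682, atanh(-0.15) = -0.151140
z = (z_r − z_0)·√(n−3) = (0.287682 − (-0.151140))·√388 = 0.438822 · 19.697716 = 8.644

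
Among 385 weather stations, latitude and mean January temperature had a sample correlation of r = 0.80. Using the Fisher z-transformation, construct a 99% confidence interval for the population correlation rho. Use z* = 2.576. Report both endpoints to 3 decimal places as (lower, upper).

(0.747, 0.843)

z_r = atanh(0.80) = 1.098612;  SE = 1/√(n−3) = 1/√382 = 0.051164
z-limits: 1.098612 ± 2.576·0.051164 = 1.098612 ± 0.131798 = [0.966814, 1.230410]
ρ-limits: (tanh 0.966814, tanh 1.230410) = (0.747, 0.843)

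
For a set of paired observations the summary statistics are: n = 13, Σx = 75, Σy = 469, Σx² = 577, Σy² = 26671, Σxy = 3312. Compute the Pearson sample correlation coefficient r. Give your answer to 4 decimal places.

S_xy = nΣxy − ΣxΣy = 13·3312 − 75·469 = 43056 − 35175 = 7881
S_xx = nΣx² − (Σx)² = 13·577 − 75² = 7501 − 5625 = 1876
S_yy = nΣy² − (Σy)² = 13·26671 − 469² = 346723 − 219961 = 126762
r = S_xy / √(S_xx·S_yy) = 7881 / √(1876·126762) = 7881 / √237805512 = 7881 / 15420.9439 = 0.5111

0.5111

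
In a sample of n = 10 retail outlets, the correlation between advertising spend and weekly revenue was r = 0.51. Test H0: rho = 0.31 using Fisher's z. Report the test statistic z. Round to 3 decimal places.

z_r = atanh(0.51) = 0.562730,  z_0 = atanh(0.31) = 0.320545
SE = 1/√(n−3) = 1/√7 = 0.377964
z = (z_r − z_0)/SE = (0.562730 − 0.320545) / 0.377964 = 0.242185 / 0.377964 = 0.641

0.641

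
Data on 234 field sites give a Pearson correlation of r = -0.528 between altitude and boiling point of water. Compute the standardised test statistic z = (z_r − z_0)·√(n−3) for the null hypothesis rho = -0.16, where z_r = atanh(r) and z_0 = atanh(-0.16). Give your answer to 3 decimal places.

z_r = atanh(-0.528) = -0.587368,  z_0 = atanh(-0.16) = -0.161387
SE = 1/√(n−3) = 1/√231 = 0.065795
z = (z_r − z_0)/SE = (-0.587368 − (-0.161387)) / 0.065795 = -0.425981 / 0.065795 = -6.474

-6.474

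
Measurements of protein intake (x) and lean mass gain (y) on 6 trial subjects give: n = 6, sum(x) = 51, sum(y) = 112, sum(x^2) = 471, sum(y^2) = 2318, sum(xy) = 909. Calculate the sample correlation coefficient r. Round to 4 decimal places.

-0.4657

Numerator: nΣxy − (Σx)(Σy) = 6·909 − (51)(112) = -258
Denominator: √[(nΣx²−(Σx)²)(nΣy²−(Σy)²)]
  nΣx²−(Σx)² = 6·471 − 2601 = 225;  nΣy²−(Σy)² = 6·2318 − 12544 = 1364
  √(225·1364) = √306900 = 553.9856
r = -258 / 553.9856 = -0.4657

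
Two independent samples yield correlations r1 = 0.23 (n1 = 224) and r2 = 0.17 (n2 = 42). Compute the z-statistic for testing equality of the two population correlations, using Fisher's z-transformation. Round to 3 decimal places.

0.360

Fisher z-transforms: z1 = atanh(0.23) = 0.234189, z2 = atanh(0.17) = 0.171667; difference d = 0.062522
Var(d) = 1/221 + 1/39 = 0.0045249 + 0.0256410 = 0.0301659
z = d/√Var(d) = 0.062522 / √0.0301659 = 0.062522 / 0.173683 = 0.360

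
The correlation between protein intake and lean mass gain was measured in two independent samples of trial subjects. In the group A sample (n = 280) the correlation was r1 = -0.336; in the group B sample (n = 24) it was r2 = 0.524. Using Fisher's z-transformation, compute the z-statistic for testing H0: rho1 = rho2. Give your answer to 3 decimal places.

Fisher z-transforms: z1 = atanh(-0.336) = -0.349577, z2 = atanh(0.524) = 0.581838; difference d = -0.931415
Var(d) = 1/277 + 1/21 = 0.0036101 + 0.0476190 = 0.0512291
z = d/√Var(d) = -0.931415 / √0.0512291 = -0.931415 / 0.226338 = -4.115

-4.115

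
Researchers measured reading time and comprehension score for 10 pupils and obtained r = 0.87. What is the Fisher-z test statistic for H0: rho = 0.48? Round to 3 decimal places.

2.143

Fisher z: atanh(0.87) = 1.333080, atanh(0.48) = 0.522984
z = (z_r − z_0)·√(n−3) = (1.333080 − 0.522984)·√7 = 0.810096 · 2.645751 = 2.143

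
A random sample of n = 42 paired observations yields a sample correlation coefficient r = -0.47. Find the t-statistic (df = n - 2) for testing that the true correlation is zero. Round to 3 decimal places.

-3.368

1 − r² = 1 − 0.2209 = 0.7791;  √(1−r²) = 0.882666
√(n−2) = √40 = 6.324555
t = r·√(n−2)/√(1−r²) = -0.47 · 6.324555 / 0.882666 = -3.368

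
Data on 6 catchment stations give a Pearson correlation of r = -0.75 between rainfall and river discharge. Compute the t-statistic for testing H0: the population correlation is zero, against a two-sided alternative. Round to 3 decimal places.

-2.268

1 − r² = 1 − 0.5625 = 0.4375;  √(1−r²) = 0.661438
√(n−2) = √4 = 2.000000
t = r·√(n−2)/√(1−r²) = -0.75 · 2.000000 / 0.661438 = -2.268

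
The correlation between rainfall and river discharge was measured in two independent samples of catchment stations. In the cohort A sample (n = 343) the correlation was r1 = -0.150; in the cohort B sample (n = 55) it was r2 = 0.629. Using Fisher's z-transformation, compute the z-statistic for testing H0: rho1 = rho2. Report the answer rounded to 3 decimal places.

Fisher z-transforms: z1 = atanh(-0.150) = -0.151140, z2 = atanh(0.629) = 0.739760; difference d = -0.890900
Var(d) = 1/340 + 1/52 = 0.0029412 + 0.0192308 = 0.0221720
z = d/√Var(d) = -0.890900 / √0.0221720 = -0.890900 / 0.148903 = -5.983

-5.983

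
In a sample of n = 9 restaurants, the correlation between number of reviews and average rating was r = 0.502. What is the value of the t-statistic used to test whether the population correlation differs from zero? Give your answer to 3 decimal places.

1.536

t = r·√(n−2) / √(1−r²) with r = 0.502, n = 9
  = 0.502·√7 / √(1 − 0.252004)
  = 0.502·2.645751 / 0.864868
  = 1.328167 / 0.864868 = 1.536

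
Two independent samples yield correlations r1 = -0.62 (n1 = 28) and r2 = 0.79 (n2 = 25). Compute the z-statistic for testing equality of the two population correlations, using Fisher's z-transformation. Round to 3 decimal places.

Fisher z-transforms: z1 = atanh(-0.62) = -0.725005, z2 = atanh(0.79) = 1.071432; difference d = -1.796437
Var(d) = 1/25 + 1/22 = 0.0400000 + 0.0454545 = 0.0854545
z = d/√Var(d) = -1.796437 / √0.0854545 = -1.796437 / 0.292326 = -6.145

-6.145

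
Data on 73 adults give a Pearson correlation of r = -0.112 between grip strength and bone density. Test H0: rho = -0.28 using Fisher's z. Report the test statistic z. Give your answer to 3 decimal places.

1.466

z_r = atanh(-0.112) = -0.112472,  z_0 = atanh(-0.28) = -0.287682
SE = 1/√(n−3) = 1/√70 = 0.119523
z = (z_r − z_0)/SE = (-0.112472 − (-0.287682)) / 0.119523 = 0.175210 / 0.119523 = 1.466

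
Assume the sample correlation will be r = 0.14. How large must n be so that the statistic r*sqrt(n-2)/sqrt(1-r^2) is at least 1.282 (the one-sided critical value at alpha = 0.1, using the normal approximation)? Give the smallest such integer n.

r√(n−2)/√(1−r²) ≥ 1.282  ⇔  n−2 ≥ (1.282)²·(1−r²)/r²
(1−r²)/r² = (1−0.0196)/0.0196 = 50.0204
n ≥ 2 + 1.643524·50.0204 = 2 + 82.2097 = 84.2097
⌈84.2097⌉ = 85

85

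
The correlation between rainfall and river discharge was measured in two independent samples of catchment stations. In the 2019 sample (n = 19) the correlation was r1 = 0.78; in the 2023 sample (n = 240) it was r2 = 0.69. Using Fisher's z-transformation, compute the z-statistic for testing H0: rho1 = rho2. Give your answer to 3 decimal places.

Fisher z-transforms: z1 = atanh(0.78) = 1.045371, z2 = atanh(0.69) = 0.847956; difference d = 0.197415
Var(d) = 1/16 + 1/237 = 0.0625000 + 0.0042194 = 0.0667194
z = d/√Var(d) = 0.197415 / √0.0667194 = 0.197415 / 0.258301 = 0.764

0.764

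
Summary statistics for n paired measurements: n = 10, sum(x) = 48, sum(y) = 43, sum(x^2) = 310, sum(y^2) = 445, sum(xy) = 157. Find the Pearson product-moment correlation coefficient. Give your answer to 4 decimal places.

-0.3433

S_xy = nΣxy − ΣxΣy = 10·157 − 48·43 = 1570 − 2064 = -494
S_xx = nΣx² − (Σx)² = 10·310 − 48² = 3100 − 2304 = 796
S_yy = nΣy² − (Σy)² = 10·445 − 43² = 4450 − 1849 = 2601
r = S_xy / √(S_xx·S_yy) = -494 / √(796·2601) = -494 / √2070396 = -494 / 1438.8871 = -0.3433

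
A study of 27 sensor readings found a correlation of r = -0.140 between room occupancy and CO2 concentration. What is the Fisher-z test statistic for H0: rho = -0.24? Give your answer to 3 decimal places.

0.509

Fisher z: atanh(-0.140) = -0.140926, atanh(-0.24) = -0.244774
z = (z_r − z_0)·√(n−3) = (-0.140926 − (-0.244774))·√24 = 0.103848 · 4.898979 = 0.509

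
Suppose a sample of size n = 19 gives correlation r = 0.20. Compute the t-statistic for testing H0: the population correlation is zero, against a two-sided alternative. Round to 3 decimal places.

0.842

t = r·√(n−2) / √(1−r²) with r = 0.20, n = 19
  = 0.20·√17 / √(1 − 0.0400)
  = 0.20·4.123106 / 0.979796
  = 0.824621 / 0.979796 = 0.842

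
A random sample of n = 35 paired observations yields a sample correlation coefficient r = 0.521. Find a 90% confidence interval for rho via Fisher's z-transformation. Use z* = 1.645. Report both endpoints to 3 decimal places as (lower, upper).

(0.279, 0.701)

z_r = atanh(0.521) = 0.577711;  SE = 1/√(n−3) = 1/√32 = 0.176777
z-limits: 0.577711 ± 1.645·0.176777 = 0.577711 ± 0.290798 = [0.286913, 0.868509]
ρ-limits: (tanh 0.286913, tanh 0.868509) = (0.279, 0.701)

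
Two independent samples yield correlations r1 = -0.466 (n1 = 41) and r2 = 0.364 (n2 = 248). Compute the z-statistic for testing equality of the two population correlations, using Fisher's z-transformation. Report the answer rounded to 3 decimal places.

-5.084

Fisher z-transforms: z1 = atanh(-0.466) = -0.504949, z2 = atanh(0.364) = 0.381489; difference d = -0.886438
Var(d) = 1/38 + 1/245 = 0.0263158 + 0.0040816 = 0.0303974
z = d/√Var(d) = -0.886438 / √0.0303974 = -0.886438 / 0.174349 = -5.084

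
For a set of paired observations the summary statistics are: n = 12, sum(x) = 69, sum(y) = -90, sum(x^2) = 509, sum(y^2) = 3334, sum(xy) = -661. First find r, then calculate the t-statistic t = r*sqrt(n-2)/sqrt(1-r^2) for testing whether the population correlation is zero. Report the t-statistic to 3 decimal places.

S_xy = nΣxy − ΣxΣy = 12·(-661) − 69·(-90) = -7932 − (-6210) = -1722
S_xx = nΣx² − (Σx)² = 12·509 − 69² = 6108 − 4761 = 1347
S_yy = nΣy² − (Σy)² = 12·3334 − (-90)² = 40008 − 8100 = 31908
r = S_xy / √(S_xx·S_yy) = -1722 / √(1347·31908) = -1722 / √42980076 = -1722 / 6555.9192 = -0.2627
t = r·√(n−2)/√(1−r²) = -0.2627·√10 / √(1−0.069011) = -0.830730 / 0.964878 = -0.861

-0.861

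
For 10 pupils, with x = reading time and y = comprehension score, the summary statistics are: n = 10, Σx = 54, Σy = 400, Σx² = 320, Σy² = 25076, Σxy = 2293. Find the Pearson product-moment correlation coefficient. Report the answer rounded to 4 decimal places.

0.2620

S_xy = nΣxy − ΣxΣy = 10·2293 − 54·400 = 22930 − 21600 = 1330
S_xx = nΣx² − (Σx)² = 10·320 − 54² = 3200 − 2916 = 284
S_yy = nΣy² − (Σy)² = 10·25076 − 400² = 250760 − 160000 = 90760
r = S_xy / √(S_xx·S_yy) = 1330 / √(284·90760) = 1330 / √25775840 = 1330 / 5076.9912 = 0.2620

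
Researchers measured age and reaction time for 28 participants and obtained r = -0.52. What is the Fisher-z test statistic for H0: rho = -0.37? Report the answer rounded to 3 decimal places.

z_r = atanh(-0.52) = -0.576340,  z_0 = atanh(-0.37) = -0.388423
SE = 1/√(n−3) = 1/√25 = 0.200000
z = (z_r − z_0)/SE = (-0.576340 − (-0.388423)) / 0.200000 = -0.187917 / 0.200000 = -0.940

-0.940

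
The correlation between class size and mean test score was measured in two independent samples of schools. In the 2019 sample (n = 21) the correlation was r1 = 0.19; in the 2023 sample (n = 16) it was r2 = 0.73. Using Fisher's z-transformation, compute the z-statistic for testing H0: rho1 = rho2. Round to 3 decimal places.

z1 = atanh(0.19) = 0.192337,  z2 = atanh(0.73) = 0.928727
SE = √(1/(n1−3) + 1/(n2−3)) = √(1/18 + 1/13) = √(0.0555556 + 0.0769231) = √0.1324787 = 0.363976
z = (z1 − z2)/SE = (0.192337 − 0.928727) / 0.363976 = -0.736390 / 0.363976 = -2.023

-2.023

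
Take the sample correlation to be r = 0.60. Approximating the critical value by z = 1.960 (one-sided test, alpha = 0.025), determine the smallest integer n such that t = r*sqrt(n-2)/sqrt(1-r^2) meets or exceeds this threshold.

r√(n−2)/√(1−r²) ≥ 1.960  ⇔  n−2 ≥ (1.960)²·(1−r²)/r²
(1−r²)/r² = (1−0.3600)/0.3600 = 1.7778
n ≥ 2 + 3.8416·1.7778 = 2 + 6.8296 = 8.8296
⌈8.8296⌉ = 9

9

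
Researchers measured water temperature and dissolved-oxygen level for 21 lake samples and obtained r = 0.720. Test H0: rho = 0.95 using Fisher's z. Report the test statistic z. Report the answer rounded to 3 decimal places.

z_r = atanh(0.720) = 0.907645,  z_0 = atanh(0.95) = 1.831781
SE = 1/√(n−3) = 1/√18 = 0.235702
z = (z_r − z_0)/SE = (0.907645 − 1.831781) / 0.235702 = -0.924136 / 0.235702 = -3.921

-3.921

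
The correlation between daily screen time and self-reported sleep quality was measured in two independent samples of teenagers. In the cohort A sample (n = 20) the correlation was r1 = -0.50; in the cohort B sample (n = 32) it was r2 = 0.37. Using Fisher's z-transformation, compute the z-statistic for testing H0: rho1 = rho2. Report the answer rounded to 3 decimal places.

Fisher z-transforms: z1 = atanh(-0.50) = -0.549306, z2 = atanh(0.37) = 0.388423; difference d = -0.937729
Var(d) = 1/17 + 1/29 = 0.0588235 + 0.0344828 = 0.0933063
z = d/√Var(d) = -0.937729 / √0.0933063 = -0.937729 / 0.305461 = -3.070

-3.070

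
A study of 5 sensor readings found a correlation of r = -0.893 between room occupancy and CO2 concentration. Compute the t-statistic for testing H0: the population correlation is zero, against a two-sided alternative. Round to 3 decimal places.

-3.437

1 − r² = 1 − 0.797449 = 0.202551;  √(1−r²) = 0.450057
√(n−2) = √3 = 1.732051
t = r·√(n−2)/√(1−r²) = -0.893 · 1.732051 / 0.450057 = -3.437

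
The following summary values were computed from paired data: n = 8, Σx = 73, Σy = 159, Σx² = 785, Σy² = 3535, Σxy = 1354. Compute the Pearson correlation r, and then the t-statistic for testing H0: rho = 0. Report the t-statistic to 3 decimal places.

S_xy = nΣxy − ΣxΣy = 8·1354 − 73·159 = 10832 − 11607 = -775
S_xx = nΣx² − (Σx)² = 8·785 − 73² = 6280 − 5329 = 951
S_yy = nΣy² − (Σy)² = 8·3535 − 159² = 28280 − 25281 = 2999
r = S_xy / √(S_xx·S_yy) = -775 / √(951·2999) = -775 / √2852049 = -775 / 1688.8011 = -0.4589
t = r·√(n−2)/√(1−r²) = -0.4589·√6 / √(1−0.210589) = -1.124071 / 0.888488 = -1.265

-1.265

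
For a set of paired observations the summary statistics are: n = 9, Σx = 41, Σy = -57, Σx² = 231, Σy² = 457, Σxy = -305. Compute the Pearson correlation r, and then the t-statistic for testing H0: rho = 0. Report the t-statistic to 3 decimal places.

S_xy = nΣxy − ΣxΣy = 9·(-305) − 41·(-57) = -2745 − (-2337) = -408
S_xx = nΣx² − (Σx)² = 9·231 − 41² = 2079 − 1681 = 398
S_yy = nΣy² − (Σy)² = 9·457 − (-57)² = 4113 − 3249 = 864
r = S_xy / √(S_xx·S_yy) = -408 / √(398·864) = -408 / √343872 = -408 / 586.4060 = -0.6958
t = r·√(n−2)/√(1−r²) = -0.6958·√7 / √(1−0.484138) = -1.840914 / 0.718235 = -2.563

-2.563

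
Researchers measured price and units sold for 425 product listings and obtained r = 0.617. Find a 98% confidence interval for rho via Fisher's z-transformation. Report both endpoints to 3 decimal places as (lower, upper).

(0.542, 0.682)

Fisher z: z_r = atanh(r) = ½·ln((1+0.617)/(1−0.617)) = 0.720146
SE(z) = 1/√(n−3) = 1/√422 = 0.048679
98% ⇒ z* = 2.326; margin = 2.326·0.048679 = 0.113227
CI on z-scale: (0.606919, 0.833373)
Back-transform: tanh(0.606919) = 0.541955, tanh(0.833373) = 0.682283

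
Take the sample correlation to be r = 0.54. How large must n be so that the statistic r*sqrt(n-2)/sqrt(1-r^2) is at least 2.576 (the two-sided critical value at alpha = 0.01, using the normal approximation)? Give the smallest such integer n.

19

r√(n−2)/√(1−r²) ≥ 2.576  ⇔  n−2 ≥ (2.576)²·(1−r²)/r²
(1−r²)/r² = (1−0.2916)/0.2916 = 2.4294
n ≥ 2 + 6.635776·2.4294 = 2 + 16.1210 = 18.1210
⌈18.1210⌉ = 19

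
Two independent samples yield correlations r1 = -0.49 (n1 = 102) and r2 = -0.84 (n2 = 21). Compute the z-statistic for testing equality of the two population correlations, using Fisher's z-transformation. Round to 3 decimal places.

2.674

Fisher z-transforms: z1 = atanh(-0.49) = -0.536060, z2 = atanh(-0.84) = -1.221174; difference d = 0.685114
Var(d) = 1/99 + 1/18 = 0.0101010 + 0.0555556 = 0.0656566
z = d/√Var(d) = 0.685114 / √0.0656566 = 0.685114 / 0.256235 = 2.674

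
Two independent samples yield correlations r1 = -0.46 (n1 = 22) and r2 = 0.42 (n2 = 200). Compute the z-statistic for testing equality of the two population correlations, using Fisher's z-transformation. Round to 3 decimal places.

-3.934

Fisher z-transforms: z1 = atanh(-0.46) = -0.497311, z2 = atanh(0.42) = 0.447692; difference d = -0.945003
Var(d) = 1/19 + 1/197 = 0.0526316 + 0.0050761 = 0.0577077
z = d/√Var(d) = -0.945003 / √0.0577077 = -0.945003 / 0.240224 = -3.934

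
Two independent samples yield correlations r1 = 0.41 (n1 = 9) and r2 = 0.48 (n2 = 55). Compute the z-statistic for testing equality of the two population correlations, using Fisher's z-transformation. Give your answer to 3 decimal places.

Fisher z-transforms: z1 = atanh(0.41) = 0.435611, z2 = atanh(0.48) = 0.522984; difference d = -0.087373
Var(d) = 1/6 + 1/52 = 0.1666667 + 0.0192308 = 0.1858975
z = d/√Var(d) = -0.087373 / √0.1858975 = -0.087373 / 0.431158 = -0.203

-0.203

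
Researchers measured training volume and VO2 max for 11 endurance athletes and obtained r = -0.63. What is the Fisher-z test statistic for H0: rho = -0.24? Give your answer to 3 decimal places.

-1.405

z_r = atanh(-0.63) = -0.741416,  z_0 = atanh(-0.24) = -0.244774
SE = 1/√(n−3) = 1/√8 = 0.353553
z = (z_r − z_0)/SE = (-0.741416 − (-0.244774)) / 0.353553 = -0.496642 / 0.353553 = -1.405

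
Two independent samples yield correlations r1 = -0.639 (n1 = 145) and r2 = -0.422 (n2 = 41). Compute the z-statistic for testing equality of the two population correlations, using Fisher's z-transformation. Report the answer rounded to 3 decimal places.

Fisher z-transforms: z1 = atanh(-0.639) = -0.756482, z2 = atanh(-0.422) = -0.450123; difference d = -0.306359
Var(d) = 1/142 + 1/38 = 0.0070423 + 0.0263158 = 0.0333581
z = d/√Var(d) = -0.306359 / √0.0333581 = -0.306359 / 0.182642 = -1.677

-1.677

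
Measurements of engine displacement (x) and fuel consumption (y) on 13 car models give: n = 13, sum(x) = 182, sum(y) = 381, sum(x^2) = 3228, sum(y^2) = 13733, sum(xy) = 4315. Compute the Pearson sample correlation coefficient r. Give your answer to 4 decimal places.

-0.7713

S_xy = nΣxy − ΣxΣy = 13·4315 − 182·381 = 56095 − 69342 = -13247
S_xx = nΣx² − (Σx)² = 13·3228 − 182² = 41964 − 33124 = 8840
S_yy = nΣy² − (Σy)² = 13·13733 − 381² = 178529 − 145161 = 33368
r = S_xy / √(S_xx·S_yy) = -13247 / √(8840·33368) = -13247 / √294973120 = -13247 / 17174.7815 = -0.7713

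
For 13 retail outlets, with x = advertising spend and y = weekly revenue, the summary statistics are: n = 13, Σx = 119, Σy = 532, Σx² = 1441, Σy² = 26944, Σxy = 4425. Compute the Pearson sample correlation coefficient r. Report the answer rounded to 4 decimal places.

-0.3298

Numerator: nΣxy − (Σx)(Σy) = 13·4425 − (119)(532) = -5783
Denominator: √[(nΣx²−(Σx)²)(nΣy²−(Σy)²)]
  nΣx²−(Σx)² = 13·1441 − 14161 = 4572;  nΣy²−(Σy)² = 13·26944 − 283024 = 67248
  √(4572·67248) = √307457856 = 17534.4762
r = -5783 / 17534.4762 = -0.3298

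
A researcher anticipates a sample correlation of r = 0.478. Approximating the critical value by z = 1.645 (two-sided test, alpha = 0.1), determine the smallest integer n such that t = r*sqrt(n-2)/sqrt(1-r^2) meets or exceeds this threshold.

12

Need r·√(n−2)/√(1−r²) ≥ 1.645
√(n−2) ≥ 1.645·√(1−0.228484) / 0.478 = 1.645·0.878360 / 0.478 = 3.0228
n−2 ≥ 9.1373  ⇒  n ≥ 11.1373
Smallest integer n = 12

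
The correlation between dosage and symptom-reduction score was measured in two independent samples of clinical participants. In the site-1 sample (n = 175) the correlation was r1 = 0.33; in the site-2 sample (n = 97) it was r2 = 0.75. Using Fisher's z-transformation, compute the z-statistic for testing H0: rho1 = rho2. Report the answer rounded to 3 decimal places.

z1 = atanh(0.33) = 0.342828,  z2 = atanh(0.75) = 0.972955
SE = √(1/(n1−3) + 1/(n2−3)) = √(1/172 + 1/94) = √(0.0058140 + 0.0106383) = √0.0164523 = 0.128267
z = (z1 − z2)/SE = (0.342828 − 0.972955) / 0.128267 = -0.630127 / 0.128267 = -4.913

-4.913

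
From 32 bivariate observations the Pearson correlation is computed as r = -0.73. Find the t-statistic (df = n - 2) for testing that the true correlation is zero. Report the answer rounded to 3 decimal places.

t = r·√(n−2) / √(1−r²) with r = -0.73, n = 32
  = -0.73·√30 / √(1 − 0.5329)
  = -0.73·5.477226 / 0.683447
  = -3.998375 / 0.683447 = -5.850

-5.850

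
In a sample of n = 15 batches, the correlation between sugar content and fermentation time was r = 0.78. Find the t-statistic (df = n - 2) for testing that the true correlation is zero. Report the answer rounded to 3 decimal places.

4.494

1 − r² = 1 − 0.6084 = 0.3916;  √(1−r²) = 0.625780
√(n−2) = √13 = 3.605551
t = r·√(n−2)/√(1−r²) = 0.78 · 3.605551 / 0.625780 = 4.494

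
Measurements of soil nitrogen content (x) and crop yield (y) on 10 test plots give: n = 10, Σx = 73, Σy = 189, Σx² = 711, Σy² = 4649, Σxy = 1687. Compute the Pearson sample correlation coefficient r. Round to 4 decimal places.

Numerator: nΣxy − (Σx)(Σy) = 10·1687 − (73)(189) = 3073
Denominator: √[(nΣx²−(Σx)²)(nΣy²−(Σy)²)]
  nΣx²−(Σx)² = 10·711 − 5329 = 1781;  nΣy²−(Σy)² = 10·4649 − 35721 = 10769
  √(1781·10769) = √19179589 = 4379.4508
r = 3073 / 4379.4508 = 0.7017

0.7017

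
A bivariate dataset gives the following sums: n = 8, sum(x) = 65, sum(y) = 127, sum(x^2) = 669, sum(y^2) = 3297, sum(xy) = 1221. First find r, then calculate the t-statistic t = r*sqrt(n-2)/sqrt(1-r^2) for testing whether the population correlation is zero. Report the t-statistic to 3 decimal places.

1.218

Numerator: nΣxy − (Σx)(Σy) = 8·1221 − (65)(127) = 1513
Denominator: √[(nΣx²−(Σx)²)(nΣy²−(Σy)²)]
  nΣx²−(Σx)² = 8·669 − 4225 = 1127;  nΣy²−(Σy)² = 8·3297 − 16129 = 10247
  √(1127·10247) = √11548369 = 3398.2891
r = 1513 / 3398.2891 = 0.4452
t = r·√(n−2)/√(1−r²) = 0.4452·√6 / √(1−0.198203) = 1.090513 / 0.895431 = 1.218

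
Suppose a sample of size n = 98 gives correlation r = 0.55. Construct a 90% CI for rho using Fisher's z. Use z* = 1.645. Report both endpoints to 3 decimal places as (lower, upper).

Fisher z: z_r = atanh(r) = ½·ln((1+0.55)/(1−0.55)) = 0.618381
SE(z) = 1/√(n−3) = 1/√95 = 0.102598
90% ⇒ z* = 1.645; margin = 1.645·0.102598 = 0.168774
CI on z-scale: (0.449607, 0.787155)
Back-transform: tanh(0.449607) = 0.421576, tanh(0.787155) = 0.656794

(0.422, 0.657)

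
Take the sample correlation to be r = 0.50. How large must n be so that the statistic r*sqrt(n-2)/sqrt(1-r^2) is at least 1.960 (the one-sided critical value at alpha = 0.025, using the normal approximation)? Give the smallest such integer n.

14

Need r·√(n−2)/√(1−r²) ≥ 1.960
√(n−2) ≥ 1.960·√(1−0.2500) / 0.50 = 1.960·0.866025 / 0.50 = 3.3948
n−2 ≥ 11.5247  ⇒  n ≥ 13.5247
Smallest integer n = 14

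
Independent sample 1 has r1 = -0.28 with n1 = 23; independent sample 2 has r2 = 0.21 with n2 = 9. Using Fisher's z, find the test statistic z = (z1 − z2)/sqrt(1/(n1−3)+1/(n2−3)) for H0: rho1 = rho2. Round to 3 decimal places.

-1.076

Fisher z-transforms: z1 = atanh(-0.28) = -0.287682, z2 = atanh(0.21) = 0.213171; difference d = -0.500853
Var(d) = 1/20 + 1/6 = 0.0500000 + 0.1666667 = 0.2166667
z = d/√Var(d) = -0.500853 / √0.2166667 = -0.500853 / 0.465475 = -1.076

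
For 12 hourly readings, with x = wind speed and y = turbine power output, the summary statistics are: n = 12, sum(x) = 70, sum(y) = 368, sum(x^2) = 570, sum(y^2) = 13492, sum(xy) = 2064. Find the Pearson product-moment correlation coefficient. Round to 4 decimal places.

-0.1384

Numerator: nΣxy − (Σx)(Σy) = 12·2064 − (70)(368) = -992
Denominator: √[(nΣx²−(Σx)²)(nΣy²−(Σy)²)]
  nΣx²−(Σx)² = 12·570 − 4900 = 1940;  nΣy²−(Σy)² = 12·13492 − 135424 = 26480
  √(1940·26480) = √51371200 = 7167.3705
r = -992 / 7167.3705 = -0.1384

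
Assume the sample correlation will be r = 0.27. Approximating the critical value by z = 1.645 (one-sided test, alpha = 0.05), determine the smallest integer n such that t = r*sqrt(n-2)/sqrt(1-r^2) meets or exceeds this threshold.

Need r·√(n−2)/√(1−r²) ≥ 1.645
√(n−2) ≥ 1.645·√(1−0.0729) / 0.27 = 1.645·0.962860 / 0.27 = 5.8663
n−2 ≥ 34.4135  ⇒  n ≥ 36.4135
Smallest integer n = 37

37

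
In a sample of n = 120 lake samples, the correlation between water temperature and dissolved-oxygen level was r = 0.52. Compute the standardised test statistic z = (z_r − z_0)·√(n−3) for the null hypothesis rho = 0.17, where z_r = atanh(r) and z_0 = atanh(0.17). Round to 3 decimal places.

4.377

z_r = atanh(0.52) = 0.576340,  z_0 = atanh(0.17) = 0.171667
SE = 1/√(n−3) = 1/√117 = 0.092450
z = (z_r − z_0)/SE = (0.576340 − 0.171667) / 0.092450 = 0.404673 / 0.092450 = 4.377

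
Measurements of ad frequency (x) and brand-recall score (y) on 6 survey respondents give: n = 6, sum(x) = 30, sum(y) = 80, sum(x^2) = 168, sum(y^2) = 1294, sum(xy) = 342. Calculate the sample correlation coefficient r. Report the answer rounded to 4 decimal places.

Numerator: nΣxy − (Σx)(Σy) = 6·342 − (30)(80) = -348
Denominator: √[(nΣx²−(Σx)²)(nΣy²−(Σy)²)]
  nΣx²−(Σx)² = 6·168 − 900 = 108;  nΣy²−(Σy)² = 6·1294 − 6400 = 1364
  √(108·1364) = √147312 = 383.8125
r = -348 / 383.8125 = -0.9067

-0.9067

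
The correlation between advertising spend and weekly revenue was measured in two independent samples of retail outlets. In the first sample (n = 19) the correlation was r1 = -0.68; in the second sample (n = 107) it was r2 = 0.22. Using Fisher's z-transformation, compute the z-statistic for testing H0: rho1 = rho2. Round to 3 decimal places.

z1 = atanh(-0.68) = -0.829114,  z2 = atanh(0.22) = 0.223656
SE = √(1/(n1−3) + 1/(n2−3)) = √(1/16 + 1/104) = √(0.0625000 + 0.0096154) = √0.0721154 = 0.268543
z = (z1 − z2)/SE = (-0.829114 − 0.223656) / 0.268543 = -1.052770 / 0.268543 = -3.920

-3.920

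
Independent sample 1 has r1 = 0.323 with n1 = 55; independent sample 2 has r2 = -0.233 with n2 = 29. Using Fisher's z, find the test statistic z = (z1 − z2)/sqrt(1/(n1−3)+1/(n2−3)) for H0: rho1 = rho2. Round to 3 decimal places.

2.383

Fisher z-transforms: z1 = atanh(0.323) = 0.334993, z2 = atanh(-0.233) = -0.237359; difference d = 0.572352
Var(d) = 1/52 + 1/26 = 0.0192308 + 0.0384615 = 0.0576923
z = d/√Var(d) = 0.572352 / √0.0576923 = 0.572352 / 0.240192 = 2.383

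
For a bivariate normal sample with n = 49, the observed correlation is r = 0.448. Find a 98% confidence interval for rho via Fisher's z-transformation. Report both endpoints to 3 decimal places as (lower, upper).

(0.138, 0.678)

z_r = atanh(0.448) = 0.482195;  SE = 1/√(n−3) = 1/√46 = 0.147442
z-limits: 0.482195 ± 2.326·0.147442 = 0.482195 ± 0.342950 = [0.139245, 0.825145]
ρ-limits: (tanh 0.139245, tanh 0.825145) = (0.138, 0.678)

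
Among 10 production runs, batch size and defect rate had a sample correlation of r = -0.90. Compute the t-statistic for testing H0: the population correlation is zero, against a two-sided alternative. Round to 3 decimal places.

1 − r² = 1 − 0.8100 = 0.1900;  √(1−r²) = 0.435890
√(n−2) = √8 = 2.828427
t = r·√(n−2)/√(1−r²) = -0.90 · 2.828427 / 0.435890 = -5.840

-5.840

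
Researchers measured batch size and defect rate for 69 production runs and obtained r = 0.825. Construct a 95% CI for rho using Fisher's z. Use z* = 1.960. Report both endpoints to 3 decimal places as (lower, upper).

Fisher z: z_r = atanh(r) = ½·ln((1+0.825)/(1−0.825)) = 1.172275
SE(z) = 1/√(n−3) = 1/√66 = 0.123091
95% ⇒ z* = 1.960; margin = 1.960·0.123091 = 0.241258
CI on z-scale: (0.931017, 1.413533)
Back-transform: tanh(0.931017) = 0.731068, tanh(1.413533) = 0.888242

(0.731, 0.888)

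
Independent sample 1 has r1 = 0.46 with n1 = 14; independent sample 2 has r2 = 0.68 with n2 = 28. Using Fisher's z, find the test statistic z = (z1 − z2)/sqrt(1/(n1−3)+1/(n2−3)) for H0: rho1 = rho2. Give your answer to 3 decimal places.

Fisher z-transforms: z1 = atanh(0.46) = 0.497311, z2 = atanh(0.68) = 0.829114; difference d = -0.331803
Var(d) = 1/11 + 1/25 = 0.0909091 + 0.0400000 = 0.1309091
z = d/√Var(d) = -0.331803 / √0.1309091 = -0.331803 / 0.361814 = -0.917

-0.917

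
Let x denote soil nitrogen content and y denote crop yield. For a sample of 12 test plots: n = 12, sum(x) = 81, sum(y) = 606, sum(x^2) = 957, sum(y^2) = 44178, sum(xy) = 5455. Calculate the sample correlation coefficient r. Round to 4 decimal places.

Numerator: nΣxy − (Σx)(Σy) = 12·5455 − (81)(606) = 16374
Denominator: √[(nΣx²−(Σx)²)(nΣy²−(Σy)²)]
  nΣx²−(Σx)² = 12·957 − 6561 = 4923;  nΣy²−(Σy)² = 12·44178 − 367236 = 162900
  √(4923·162900) = √801956700 = 28318.8400
r = 16374 / 28318.8400 = 0.5782

0.5782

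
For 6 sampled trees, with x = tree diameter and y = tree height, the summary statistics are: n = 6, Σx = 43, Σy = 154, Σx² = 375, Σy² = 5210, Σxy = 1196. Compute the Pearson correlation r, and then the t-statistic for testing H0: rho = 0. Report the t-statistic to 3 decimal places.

Numerator: nΣxy − (Σx)(Σy) = 6·1196 − (43)(154) = 554
Denominator: √[(nΣx²−(Σx)²)(nΣy²−(Σy)²)]
  nΣx²−(Σx)² = 6·375 − 1849 = 401;  nΣy²−(Σy)² = 6·5210 − 23716 = 7544
  √(401·7544) = √3025144 = 1739.2941
r = 554 / 1739.2941 = 0.3185
t = r·√(n−2)/√(1−r²) = 0.3185·√4 / √(1−0.101442) = 0.637000 / 0.947923 = 0.672

0.672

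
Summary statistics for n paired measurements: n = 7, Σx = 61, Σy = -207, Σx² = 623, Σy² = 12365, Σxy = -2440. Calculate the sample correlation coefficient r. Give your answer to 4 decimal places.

Numerator: nΣxy − (Σx)(Σy) = 7·(-2440) − (61)(-207) = -4453
Denominator: √[(nΣx²−(Σx)²)(nΣy²−(Σy)²)]
  nΣx²−(Σx)² = 7·623 − 3721 = 640;  nΣy²−(Σy)² = 7·12365 − 42849 = 43706
  √(640·43706) = √27971840 = 5288.8411
r = -4453 / 5288.8411 = -0.8420

-0.8420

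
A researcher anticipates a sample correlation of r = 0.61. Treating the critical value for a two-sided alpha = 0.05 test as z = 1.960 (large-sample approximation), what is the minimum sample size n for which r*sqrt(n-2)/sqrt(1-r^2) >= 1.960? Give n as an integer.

9

Need r·√(n−2)/√(1−r²) ≥ 1.960
√(n−2) ≥ 1.960·√(1−0.3721) / 0.61 = 1.960·0.792401 / 0.61 = 2.5461
n−2 ≥ 6.4826  ⇒  n ≥ 8.4826
Smallest integer n = 9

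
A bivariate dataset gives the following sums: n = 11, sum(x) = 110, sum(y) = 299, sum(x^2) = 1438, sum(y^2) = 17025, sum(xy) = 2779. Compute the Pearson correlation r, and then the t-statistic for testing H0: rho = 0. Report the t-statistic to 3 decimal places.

-0.368

Numerator: nΣxy − (Σx)(Σy) = 11·2779 − (110)(299) = -2321
Denominator: √[(nΣx²−(Σx)²)(nΣy²−(Σy)²)]
  nΣx²−(Σx)² = 11·1438 − 12100 = 3718;  nΣy²−(Σy)² = 11·17025 − 89401 = 97874
  √(3718·97874) = √363895532 = 19076.0460
r = -2321 / 19076.0460 = -0.1217
t = r·√(n−2)/√(1−r²) = -0.1217·√9 / √(1−0.014811) = -0.365100 / 0.992567 = -0.368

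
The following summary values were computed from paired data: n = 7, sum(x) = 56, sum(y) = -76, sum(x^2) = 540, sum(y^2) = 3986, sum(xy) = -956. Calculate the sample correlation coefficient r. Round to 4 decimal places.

S_xy = nΣxy − ΣxΣy = 7·(-956) − 56·(-76) = -6692 − (-4256) = -2436
S_xx = nΣx² − (Σx)² = 7·540 − 56² = 3780 − 3136 = 644
S_yy = nΣy² − (Σy)² = 7·3986 − (-76)² = 27902 − 5776 = 22126
r = S_xy / √(S_xx·S_yy) = -2436 / √(644·22126) = -2436 / √14249144 = -2436 / 3774.8038 = -0.6453

-0.6453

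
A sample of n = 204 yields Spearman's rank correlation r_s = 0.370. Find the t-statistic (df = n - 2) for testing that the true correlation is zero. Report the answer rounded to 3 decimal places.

1 − r_s² = 1 − 0.136900 = 0.863100;  √(1−r_s²) = 0.929032
√(n−2) = √202 = 14.212670
t = r_s·√(n−2)/√(1−r_s²) = 0.370 · 14.212670 / 0.929032 = 5.660

5.660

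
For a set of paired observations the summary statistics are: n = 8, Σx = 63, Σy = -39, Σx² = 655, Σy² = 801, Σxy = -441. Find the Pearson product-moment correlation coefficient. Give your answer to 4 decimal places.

-0.4297

S_xy = nΣxy − ΣxΣy = 8·(-441) − 63·(-39) = -3528 − (-2457) = -1071
S_xx = nΣx² − (Σx)² = 8·655 − 63² = 5240 − 3969 = 1271
S_yy = nΣy² − (Σy)² = 8·801 − (-39)² = 6408 − 1521 = 4887
r = S_xy / √(S_xx·S_yy) = -1071 / √(1271·4887) = -1071 / √6211377 = -1071 / 2492.2634 = -0.4297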